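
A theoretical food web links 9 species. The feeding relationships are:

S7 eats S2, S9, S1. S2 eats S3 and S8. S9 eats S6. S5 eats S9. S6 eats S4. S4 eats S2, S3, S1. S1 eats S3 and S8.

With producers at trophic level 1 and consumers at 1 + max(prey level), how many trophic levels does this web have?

6

Producers (level 1): S3, S8.
S3 → S1 → S4 → S6 → S9 → S7 gives S7 level 6.
No species has a prey at level 6, so no species reaches level 7.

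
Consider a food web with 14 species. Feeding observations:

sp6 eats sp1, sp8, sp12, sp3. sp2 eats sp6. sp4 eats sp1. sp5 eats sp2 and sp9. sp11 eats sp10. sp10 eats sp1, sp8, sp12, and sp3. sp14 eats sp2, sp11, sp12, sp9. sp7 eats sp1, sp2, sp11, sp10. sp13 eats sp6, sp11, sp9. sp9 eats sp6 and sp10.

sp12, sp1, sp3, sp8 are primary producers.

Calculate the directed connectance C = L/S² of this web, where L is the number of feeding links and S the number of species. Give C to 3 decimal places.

The web has S = 14 species and L = 26 feeding links.
C = L / S² = 26 / 196 = 0.1327 ≈ 0.133.

C = 0.133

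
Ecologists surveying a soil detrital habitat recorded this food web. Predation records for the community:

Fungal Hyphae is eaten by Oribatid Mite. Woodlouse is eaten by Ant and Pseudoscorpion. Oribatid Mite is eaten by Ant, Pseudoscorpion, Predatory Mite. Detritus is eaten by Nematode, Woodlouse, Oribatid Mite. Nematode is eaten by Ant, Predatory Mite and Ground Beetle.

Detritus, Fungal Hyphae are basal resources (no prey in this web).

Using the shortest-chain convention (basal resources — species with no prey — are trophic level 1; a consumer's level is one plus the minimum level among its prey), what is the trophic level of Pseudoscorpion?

Detritus has no prey (basal) → level 1.
Oribatid Mite eats Detritus → level 2.
Pseudoscorpion eats Oribatid Mite → level 3.
No prey of Pseudoscorpion is below level 2, so 3 is the minimum.

Trophic level 3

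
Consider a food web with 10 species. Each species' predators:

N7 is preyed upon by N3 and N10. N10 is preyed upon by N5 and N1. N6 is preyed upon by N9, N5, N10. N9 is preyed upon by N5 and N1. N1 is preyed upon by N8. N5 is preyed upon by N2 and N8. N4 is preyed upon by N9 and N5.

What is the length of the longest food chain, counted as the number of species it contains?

One longest chain: N6 → N10 → N5 → N2.
It has 4 species and 3 links.

4 species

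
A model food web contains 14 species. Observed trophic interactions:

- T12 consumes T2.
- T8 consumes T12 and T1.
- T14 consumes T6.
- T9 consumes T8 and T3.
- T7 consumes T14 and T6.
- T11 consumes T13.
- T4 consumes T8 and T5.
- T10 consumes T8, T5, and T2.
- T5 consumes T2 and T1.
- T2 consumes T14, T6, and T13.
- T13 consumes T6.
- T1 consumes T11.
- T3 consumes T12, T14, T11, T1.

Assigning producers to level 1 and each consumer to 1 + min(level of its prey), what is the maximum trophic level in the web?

4

Producers (level 1): T6.
Following each consumer down to its lowest-level prey: T6 → T2 → T5 → T4 (levels 1 through 4).
All prey of T4 (T5 3, T8 4) are at level 3 or above, so T4 is at level 1 + 3 = 4.
Every consumer has at least one prey at level 3 or below, so none exceeds level 4.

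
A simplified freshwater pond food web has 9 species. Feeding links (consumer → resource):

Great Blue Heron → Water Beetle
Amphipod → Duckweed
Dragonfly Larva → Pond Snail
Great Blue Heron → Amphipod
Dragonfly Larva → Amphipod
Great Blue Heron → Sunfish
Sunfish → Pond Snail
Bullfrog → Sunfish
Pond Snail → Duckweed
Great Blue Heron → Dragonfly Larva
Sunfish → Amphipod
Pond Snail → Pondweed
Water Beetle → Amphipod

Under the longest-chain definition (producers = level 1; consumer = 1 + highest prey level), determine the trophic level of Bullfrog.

Duckweed is a producer → level 1.
Amphipod eats Duckweed → level 2.
Sunfish eats Amphipod (level 2); other prey at levels: Pond Snail 2 → level 3.
Bullfrog eats Sunfish → level 4.

Trophic level 4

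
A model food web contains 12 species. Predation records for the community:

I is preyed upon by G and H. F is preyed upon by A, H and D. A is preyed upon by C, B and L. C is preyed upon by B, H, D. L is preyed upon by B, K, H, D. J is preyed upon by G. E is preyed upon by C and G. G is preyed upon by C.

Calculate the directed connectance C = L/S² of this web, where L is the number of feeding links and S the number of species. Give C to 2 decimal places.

C = 0.13

The web has S = 12 species and L = 19 feeding links.
C = L / S² = 19 / 144 = 0.1319 ≈ 0.13.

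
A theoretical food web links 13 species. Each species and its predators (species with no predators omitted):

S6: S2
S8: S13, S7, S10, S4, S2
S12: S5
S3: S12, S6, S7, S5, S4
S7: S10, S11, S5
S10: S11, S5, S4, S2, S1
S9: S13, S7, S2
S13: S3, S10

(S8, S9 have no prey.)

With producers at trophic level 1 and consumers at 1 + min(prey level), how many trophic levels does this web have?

Producers (level 1): S8, S9.
Following each consumer down to its lowest-level prey: S8 → S13 → S3 → S6 (levels 1 through 4).
All prey of S6 (S3 3) are at level 3 or above, so S6 is at level 1 + 3 = 4.
Every consumer has at least one prey at level 3 or below, so none exceeds level 4.

4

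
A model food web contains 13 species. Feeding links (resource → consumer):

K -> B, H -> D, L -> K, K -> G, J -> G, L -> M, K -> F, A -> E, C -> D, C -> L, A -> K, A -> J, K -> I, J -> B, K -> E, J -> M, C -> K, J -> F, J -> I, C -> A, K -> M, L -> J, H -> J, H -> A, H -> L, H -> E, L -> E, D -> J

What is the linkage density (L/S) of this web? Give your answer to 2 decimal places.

L/S = 2.15

There are L = 28 links among S = 13 species.
L/S = 28/13 = 2.1538 ≈ 2.15.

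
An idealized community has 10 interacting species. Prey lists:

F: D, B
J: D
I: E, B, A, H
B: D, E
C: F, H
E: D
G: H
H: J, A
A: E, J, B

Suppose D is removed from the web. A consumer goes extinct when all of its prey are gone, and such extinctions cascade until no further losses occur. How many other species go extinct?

9

Remove D.
Round 1: E (all prey gone), J (all prey gone) → extinct.
Round 2: B (all prey gone) → extinct.
Round 3: F (all prey gone), A (all prey gone) → extinct.
Round 4: H (all prey gone) → extinct.
Round 5: C (all prey gone), G (all prey gone), I (all prey gone) → extinct.
No further losses. Total secondary extinctions: 9.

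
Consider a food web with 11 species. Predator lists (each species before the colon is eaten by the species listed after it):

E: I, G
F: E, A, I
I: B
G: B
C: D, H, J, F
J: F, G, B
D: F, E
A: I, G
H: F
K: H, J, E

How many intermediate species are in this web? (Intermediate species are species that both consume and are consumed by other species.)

Intermediate species (has both prey and predators): D, H, J, F, E, A, I, G.
Count: 8.

8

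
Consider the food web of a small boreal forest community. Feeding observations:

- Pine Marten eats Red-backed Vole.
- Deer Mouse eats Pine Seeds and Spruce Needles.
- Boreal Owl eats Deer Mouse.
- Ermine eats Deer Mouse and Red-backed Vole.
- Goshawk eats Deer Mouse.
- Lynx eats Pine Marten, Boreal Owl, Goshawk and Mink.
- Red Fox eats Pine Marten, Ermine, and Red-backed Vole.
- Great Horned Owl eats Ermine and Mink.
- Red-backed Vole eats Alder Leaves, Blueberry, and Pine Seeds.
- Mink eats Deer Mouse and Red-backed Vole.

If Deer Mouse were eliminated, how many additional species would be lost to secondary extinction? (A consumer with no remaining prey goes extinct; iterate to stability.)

Remove Deer Mouse.
Round 1: Goshawk (all prey gone), Boreal Owl (all prey gone) → extinct.
No further losses. Total secondary extinctions: 2.

2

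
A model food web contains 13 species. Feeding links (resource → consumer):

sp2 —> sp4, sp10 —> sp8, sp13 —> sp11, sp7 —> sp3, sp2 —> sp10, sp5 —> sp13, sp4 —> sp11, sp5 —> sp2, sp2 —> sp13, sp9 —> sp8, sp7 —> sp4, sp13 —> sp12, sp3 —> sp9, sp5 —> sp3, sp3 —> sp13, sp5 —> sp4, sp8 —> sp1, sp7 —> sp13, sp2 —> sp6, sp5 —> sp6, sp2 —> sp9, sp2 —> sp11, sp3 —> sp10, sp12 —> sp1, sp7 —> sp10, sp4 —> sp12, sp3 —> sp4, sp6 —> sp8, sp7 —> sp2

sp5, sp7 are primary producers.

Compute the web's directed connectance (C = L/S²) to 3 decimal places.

The web has S = 13 species and L = 29 feeding links.
C = L / S² = 29 / 169 = 0.1716 ≈ 0.172.

C = 0.172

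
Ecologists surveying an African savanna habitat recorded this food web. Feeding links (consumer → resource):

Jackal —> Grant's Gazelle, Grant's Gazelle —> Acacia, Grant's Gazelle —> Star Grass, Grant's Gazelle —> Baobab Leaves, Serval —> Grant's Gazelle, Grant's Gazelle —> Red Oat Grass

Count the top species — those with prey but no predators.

2

Top species (has prey, but nothing eats it): Serval, Jackal.
Count: 2.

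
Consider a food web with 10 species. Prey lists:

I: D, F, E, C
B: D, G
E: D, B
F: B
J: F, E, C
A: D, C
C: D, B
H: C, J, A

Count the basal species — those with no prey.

2

Basal species (no prey listed): D, G.
Count: 2.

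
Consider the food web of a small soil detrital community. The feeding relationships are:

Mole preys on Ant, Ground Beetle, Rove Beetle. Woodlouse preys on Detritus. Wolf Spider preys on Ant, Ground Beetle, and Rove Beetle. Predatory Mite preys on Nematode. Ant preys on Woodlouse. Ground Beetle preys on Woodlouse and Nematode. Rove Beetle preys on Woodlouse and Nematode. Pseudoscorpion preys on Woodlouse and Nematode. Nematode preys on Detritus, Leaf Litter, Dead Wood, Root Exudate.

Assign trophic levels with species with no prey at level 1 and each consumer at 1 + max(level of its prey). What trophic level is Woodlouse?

Trophic level 2

Detritus has no prey (basal) → level 1.
Woodlouse eats Detritus → level 2.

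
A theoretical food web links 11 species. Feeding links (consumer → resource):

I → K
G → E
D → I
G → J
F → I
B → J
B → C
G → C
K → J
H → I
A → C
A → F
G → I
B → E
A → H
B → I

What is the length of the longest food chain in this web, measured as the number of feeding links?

One longest chain: J → K → I → H → A.
It has 5 species and 4 links.

4 links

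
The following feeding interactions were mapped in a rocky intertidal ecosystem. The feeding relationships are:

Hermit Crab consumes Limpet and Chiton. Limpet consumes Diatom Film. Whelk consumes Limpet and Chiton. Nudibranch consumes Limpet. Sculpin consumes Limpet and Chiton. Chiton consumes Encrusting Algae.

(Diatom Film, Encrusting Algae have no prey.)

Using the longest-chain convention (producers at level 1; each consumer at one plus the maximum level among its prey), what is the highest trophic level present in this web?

Producers (level 1): Diatom Film, Encrusting Algae.
Encrusting Algae → Chiton → Whelk gives Whelk level 3.
No species has a prey at level 3, so no species reaches level 4.

3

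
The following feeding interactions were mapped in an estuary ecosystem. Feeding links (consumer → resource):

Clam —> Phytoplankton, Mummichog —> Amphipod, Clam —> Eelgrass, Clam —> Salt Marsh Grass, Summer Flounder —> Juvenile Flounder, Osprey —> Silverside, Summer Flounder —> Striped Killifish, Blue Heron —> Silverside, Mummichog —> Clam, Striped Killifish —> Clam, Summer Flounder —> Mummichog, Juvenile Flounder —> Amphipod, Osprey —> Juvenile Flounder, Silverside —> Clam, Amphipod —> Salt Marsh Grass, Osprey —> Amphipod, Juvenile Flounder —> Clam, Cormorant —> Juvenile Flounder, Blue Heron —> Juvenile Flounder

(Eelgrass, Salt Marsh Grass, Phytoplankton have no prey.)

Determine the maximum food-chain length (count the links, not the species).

3 links

One longest chain: Salt Marsh Grass → Amphipod → Mummichog → Summer Flounder.
It has 4 species and 3 links.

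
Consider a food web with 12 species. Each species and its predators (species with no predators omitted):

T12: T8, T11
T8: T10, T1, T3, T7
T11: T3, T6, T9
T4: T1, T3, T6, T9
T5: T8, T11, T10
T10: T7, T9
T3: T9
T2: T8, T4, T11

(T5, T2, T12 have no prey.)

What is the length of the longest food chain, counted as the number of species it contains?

4 species

One longest chain: T5 → T8 → T10 → T7.
It has 4 species and 3 links.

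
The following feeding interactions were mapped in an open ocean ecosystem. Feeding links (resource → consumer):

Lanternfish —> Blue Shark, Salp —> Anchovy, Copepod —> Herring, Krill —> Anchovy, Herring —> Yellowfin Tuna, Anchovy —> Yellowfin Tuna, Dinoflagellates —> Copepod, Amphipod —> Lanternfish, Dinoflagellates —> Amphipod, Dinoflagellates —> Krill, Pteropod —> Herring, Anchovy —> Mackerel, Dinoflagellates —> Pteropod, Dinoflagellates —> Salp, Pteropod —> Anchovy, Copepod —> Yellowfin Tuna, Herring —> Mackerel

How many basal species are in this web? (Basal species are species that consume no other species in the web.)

1

Basal species (no prey listed): Dinoflagellates.
Count: 1.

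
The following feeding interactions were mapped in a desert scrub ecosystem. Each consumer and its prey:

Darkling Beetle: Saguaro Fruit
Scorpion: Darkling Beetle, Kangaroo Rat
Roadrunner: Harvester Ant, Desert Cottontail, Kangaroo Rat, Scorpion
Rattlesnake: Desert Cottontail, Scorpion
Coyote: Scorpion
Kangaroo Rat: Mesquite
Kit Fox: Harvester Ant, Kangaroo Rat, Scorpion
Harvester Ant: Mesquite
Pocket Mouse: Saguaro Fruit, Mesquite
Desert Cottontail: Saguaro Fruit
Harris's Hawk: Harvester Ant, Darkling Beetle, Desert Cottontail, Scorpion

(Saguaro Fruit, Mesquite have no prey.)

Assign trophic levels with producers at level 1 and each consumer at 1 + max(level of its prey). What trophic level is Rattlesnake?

Saguaro Fruit is a producer → level 1.
Darkling Beetle eats Saguaro Fruit → level 2.
Scorpion eats Darkling Beetle (level 2); other prey at levels: Kangaroo Rat 2 → level 3.
Rattlesnake eats Scorpion (level 3); other prey at levels: Desert Cottontail 2 → level 4.

Trophic level 4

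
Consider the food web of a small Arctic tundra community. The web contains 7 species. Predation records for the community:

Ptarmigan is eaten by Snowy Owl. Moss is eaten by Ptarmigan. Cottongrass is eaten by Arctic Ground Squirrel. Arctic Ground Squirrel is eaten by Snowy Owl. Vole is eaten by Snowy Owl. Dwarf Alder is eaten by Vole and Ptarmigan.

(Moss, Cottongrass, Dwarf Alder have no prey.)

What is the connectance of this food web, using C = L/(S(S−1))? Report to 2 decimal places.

The web has S = 7 species and L = 7 feeding links.
C = L / (S(S−1)) = 7 / 42 = 0.1667 ≈ 0.17.

C = 0.17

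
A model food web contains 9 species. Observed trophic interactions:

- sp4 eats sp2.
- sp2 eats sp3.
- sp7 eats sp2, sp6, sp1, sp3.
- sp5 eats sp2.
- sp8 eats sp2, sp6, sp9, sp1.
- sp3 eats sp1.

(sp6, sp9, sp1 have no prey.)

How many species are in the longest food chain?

One longest chain: sp1 → sp3 → sp2 → sp4.
It has 4 species and 3 links.

4 species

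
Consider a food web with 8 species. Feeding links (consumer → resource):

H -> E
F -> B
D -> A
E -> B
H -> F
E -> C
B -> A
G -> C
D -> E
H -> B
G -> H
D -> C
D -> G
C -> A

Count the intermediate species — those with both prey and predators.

6

Intermediate species (has both prey and predators): B, C, F, E, H, G.
Count: 6.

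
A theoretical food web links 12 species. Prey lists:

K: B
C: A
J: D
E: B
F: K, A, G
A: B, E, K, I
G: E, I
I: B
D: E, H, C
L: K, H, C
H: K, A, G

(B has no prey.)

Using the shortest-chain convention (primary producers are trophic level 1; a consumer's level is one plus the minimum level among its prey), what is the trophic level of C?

B is a producer → level 1.
A eats B → level 2.
C eats A → level 3.
No prey of C is below level 2, so 3 is the minimum.

Trophic level 3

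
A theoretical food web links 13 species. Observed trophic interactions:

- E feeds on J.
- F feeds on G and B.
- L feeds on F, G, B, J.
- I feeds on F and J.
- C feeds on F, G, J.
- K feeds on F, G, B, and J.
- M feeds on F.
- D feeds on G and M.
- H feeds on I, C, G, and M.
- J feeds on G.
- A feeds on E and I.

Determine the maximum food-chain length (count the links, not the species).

3 links

One longest chain: B → F → I → H.
It has 4 species and 3 links.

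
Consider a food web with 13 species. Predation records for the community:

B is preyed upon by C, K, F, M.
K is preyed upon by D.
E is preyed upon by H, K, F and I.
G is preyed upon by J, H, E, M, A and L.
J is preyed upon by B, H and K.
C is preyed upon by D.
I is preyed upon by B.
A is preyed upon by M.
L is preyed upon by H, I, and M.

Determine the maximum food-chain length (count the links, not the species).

5 links

One longest chain: G → L → I → B → C → D.
It has 6 species and 5 links.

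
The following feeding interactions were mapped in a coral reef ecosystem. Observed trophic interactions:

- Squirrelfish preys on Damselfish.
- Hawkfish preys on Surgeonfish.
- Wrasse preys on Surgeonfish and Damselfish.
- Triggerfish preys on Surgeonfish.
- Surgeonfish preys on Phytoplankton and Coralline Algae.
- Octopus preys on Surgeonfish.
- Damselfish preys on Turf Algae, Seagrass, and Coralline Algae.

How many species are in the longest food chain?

One longest chain: Phytoplankton → Surgeonfish → Wrasse.
It has 3 species and 2 links.

3 species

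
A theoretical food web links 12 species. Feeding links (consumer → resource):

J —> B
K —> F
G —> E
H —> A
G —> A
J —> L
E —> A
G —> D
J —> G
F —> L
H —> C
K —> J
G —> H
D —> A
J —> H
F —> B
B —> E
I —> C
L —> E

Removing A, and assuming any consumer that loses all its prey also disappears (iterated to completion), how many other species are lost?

5

Remove A.
Round 1: E (all prey gone), D (all prey gone) → extinct.
Round 2: B (all prey gone), L (all prey gone) → extinct.
Round 3: F (all prey gone) → extinct.
No further losses. Total secondary extinctions: 5.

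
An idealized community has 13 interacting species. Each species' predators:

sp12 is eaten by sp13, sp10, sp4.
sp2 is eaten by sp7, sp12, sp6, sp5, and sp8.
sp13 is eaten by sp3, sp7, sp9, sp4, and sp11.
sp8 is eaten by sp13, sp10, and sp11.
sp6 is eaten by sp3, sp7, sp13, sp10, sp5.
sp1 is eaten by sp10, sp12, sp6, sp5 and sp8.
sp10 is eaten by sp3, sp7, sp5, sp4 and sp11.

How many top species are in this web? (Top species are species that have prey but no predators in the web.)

Top species (has prey, but nothing eats it): sp3, sp5, sp9, sp7, sp4, sp11.
Count: 6.

6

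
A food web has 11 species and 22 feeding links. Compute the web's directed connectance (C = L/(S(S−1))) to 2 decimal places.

C = 0.20

The web has S = 11 species and L = 22 feeding links.
C = L / (S(S−1)) = 22 / 110 = 0.2000 ≈ 0.20.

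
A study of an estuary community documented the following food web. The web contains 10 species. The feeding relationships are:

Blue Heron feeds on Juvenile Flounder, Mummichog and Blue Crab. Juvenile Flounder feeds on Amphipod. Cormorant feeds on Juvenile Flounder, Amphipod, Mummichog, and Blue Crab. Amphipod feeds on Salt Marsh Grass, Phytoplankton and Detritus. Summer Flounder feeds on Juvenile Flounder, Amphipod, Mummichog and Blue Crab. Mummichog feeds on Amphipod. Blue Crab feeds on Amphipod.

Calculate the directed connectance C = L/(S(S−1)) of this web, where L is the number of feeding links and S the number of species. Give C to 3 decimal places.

The web has S = 10 species and L = 17 feeding links.
C = L / (S(S−1)) = 17 / 90 = 0.1889 ≈ 0.189.

C = 0.189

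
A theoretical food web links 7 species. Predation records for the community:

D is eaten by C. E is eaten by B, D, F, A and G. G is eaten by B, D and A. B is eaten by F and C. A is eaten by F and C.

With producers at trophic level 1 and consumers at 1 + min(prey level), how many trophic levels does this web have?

3

Producers (level 1): E.
Following each consumer down to its lowest-level prey: E → A → C (levels 1 through 3).
All prey of C (A 2, B 2, D 2) are at level 2 or above, so C is at level 1 + 2 = 3.
Every consumer has at least one prey at level 2 or below, so none exceeds level 3.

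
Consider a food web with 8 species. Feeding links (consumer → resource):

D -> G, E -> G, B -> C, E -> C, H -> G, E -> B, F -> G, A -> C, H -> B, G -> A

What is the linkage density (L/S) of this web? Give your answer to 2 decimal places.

There are L = 10 links among S = 8 species.
L/S = 10/8 = 1.2500 ≈ 1.25.

L/S = 1.25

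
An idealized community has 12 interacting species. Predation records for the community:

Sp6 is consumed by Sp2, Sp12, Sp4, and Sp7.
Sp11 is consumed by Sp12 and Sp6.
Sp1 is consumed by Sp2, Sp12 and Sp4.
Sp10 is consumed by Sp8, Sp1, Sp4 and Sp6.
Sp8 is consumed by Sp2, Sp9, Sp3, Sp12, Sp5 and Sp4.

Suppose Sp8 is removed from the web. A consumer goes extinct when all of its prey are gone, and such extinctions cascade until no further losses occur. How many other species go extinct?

Remove Sp8.
Round 1: Sp9 (all prey gone), Sp3 (all prey gone), Sp5 (all prey gone) → extinct.
No further losses. Total secondary extinctions: 3.

3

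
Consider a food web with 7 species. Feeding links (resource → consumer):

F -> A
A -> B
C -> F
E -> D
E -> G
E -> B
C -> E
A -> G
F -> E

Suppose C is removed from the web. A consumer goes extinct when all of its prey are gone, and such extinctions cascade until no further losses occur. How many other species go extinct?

Remove C.
Round 1: F (all prey gone) → extinct.
Round 2: E (all prey gone), A (all prey gone) → extinct.
Round 3: D (all prey gone), G (all prey gone), B (all prey gone) → extinct.
No further losses. Total secondary extinctions: 6.

6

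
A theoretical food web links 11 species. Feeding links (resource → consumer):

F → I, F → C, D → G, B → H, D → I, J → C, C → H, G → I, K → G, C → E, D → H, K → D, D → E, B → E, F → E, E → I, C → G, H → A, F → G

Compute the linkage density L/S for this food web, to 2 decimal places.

There are L = 19 links among S = 11 species.
L/S = 19/11 = 1.7273 ≈ 1.73.

L/S = 1.73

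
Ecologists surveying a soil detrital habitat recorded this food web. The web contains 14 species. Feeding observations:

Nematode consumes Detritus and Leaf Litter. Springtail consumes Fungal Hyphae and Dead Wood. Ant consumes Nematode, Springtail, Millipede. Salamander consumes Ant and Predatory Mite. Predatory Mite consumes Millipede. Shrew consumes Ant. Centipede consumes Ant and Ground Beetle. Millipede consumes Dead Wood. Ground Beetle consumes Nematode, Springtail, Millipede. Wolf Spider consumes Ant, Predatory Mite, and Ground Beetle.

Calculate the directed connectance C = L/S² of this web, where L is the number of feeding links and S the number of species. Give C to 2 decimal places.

C = 0.10

The web has S = 14 species and L = 20 feeding links.
C = L / S² = 20 / 196 = 0.1020 ≈ 0.10.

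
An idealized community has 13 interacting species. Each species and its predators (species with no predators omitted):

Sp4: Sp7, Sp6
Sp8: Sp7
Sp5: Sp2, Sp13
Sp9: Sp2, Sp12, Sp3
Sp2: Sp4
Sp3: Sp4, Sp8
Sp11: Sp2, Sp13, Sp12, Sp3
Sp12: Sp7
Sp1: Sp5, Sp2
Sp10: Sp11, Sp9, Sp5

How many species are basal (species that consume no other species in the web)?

Basal species (no prey listed): Sp10, Sp1.
Count: 2.

2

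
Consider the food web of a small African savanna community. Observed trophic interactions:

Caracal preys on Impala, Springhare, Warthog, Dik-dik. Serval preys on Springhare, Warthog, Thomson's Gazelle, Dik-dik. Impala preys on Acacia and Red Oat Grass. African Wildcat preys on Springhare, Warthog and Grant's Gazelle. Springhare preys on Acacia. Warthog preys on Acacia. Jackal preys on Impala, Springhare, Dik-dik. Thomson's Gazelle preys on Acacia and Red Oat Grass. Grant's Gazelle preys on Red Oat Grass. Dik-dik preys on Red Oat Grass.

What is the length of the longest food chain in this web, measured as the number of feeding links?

One longest chain: Acacia → Springhare → Serval.
It has 3 species and 2 links.

2 links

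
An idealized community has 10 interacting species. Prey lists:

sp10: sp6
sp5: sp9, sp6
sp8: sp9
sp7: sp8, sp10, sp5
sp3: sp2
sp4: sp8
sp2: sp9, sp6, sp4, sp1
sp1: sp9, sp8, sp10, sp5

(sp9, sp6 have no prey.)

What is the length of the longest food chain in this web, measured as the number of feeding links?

4 links

One longest chain: sp9 → sp8 → sp4 → sp2 → sp3.
It has 5 species and 4 links.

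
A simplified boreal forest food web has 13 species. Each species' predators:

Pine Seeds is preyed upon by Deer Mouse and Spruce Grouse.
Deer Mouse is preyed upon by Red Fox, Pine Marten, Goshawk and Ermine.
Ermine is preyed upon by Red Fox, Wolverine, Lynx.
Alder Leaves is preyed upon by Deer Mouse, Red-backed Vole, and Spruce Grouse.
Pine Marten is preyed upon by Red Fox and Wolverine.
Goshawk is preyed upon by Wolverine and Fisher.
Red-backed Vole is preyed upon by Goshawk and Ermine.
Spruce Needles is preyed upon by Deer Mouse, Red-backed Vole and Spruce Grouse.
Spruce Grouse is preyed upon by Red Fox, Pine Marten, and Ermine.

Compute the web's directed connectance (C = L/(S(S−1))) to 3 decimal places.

C = 0.154

The web has S = 13 species and L = 24 feeding links.
C = L / (S(S−1)) = 24 / 156 = 0.1538 ≈ 0.154.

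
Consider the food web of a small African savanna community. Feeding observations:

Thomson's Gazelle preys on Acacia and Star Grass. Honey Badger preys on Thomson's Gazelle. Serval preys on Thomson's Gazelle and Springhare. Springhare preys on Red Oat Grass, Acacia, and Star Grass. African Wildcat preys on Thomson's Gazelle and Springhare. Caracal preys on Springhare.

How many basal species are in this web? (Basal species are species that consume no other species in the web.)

Basal species (no prey listed): Star Grass, Red Oat Grass, Acacia.
Count: 3.

3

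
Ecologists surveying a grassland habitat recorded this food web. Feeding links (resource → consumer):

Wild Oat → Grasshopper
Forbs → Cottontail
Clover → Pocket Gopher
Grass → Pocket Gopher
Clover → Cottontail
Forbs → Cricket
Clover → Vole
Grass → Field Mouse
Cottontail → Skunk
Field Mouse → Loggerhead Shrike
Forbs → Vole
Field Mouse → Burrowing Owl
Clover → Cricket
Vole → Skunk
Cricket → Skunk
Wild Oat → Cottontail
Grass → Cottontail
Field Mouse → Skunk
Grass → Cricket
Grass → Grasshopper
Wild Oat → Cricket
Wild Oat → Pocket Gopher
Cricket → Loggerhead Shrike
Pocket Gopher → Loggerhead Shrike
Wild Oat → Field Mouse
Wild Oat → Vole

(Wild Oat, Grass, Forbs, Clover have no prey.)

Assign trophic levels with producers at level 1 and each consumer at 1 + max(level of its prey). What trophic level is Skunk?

Trophic level 3

Wild Oat is a producer → level 1.
Field Mouse eats Wild Oat (level 1); other prey at levels: Grass 1 → level 2.
Skunk eats Field Mouse (level 2); other prey at levels: Cricket 2, Cottontail 2, Vole 2 → level 3.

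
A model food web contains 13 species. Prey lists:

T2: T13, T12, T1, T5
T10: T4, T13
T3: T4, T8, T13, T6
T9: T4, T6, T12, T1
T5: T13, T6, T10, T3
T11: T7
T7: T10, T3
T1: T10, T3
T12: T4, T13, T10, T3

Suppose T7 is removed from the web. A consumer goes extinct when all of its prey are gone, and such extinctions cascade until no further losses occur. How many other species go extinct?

1

Remove T7.
Round 1: T11 (all prey gone) → extinct.
No further losses. Total secondary extinctions: 1.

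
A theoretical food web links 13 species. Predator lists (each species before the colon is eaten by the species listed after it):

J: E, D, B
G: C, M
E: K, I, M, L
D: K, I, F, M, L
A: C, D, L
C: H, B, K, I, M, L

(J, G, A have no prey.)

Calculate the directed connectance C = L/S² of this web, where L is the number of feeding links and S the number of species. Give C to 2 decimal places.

C = 0.14

The web has S = 13 species and L = 23 feeding links.
C = L / S² = 23 / 169 = 0.1361 ≈ 0.14.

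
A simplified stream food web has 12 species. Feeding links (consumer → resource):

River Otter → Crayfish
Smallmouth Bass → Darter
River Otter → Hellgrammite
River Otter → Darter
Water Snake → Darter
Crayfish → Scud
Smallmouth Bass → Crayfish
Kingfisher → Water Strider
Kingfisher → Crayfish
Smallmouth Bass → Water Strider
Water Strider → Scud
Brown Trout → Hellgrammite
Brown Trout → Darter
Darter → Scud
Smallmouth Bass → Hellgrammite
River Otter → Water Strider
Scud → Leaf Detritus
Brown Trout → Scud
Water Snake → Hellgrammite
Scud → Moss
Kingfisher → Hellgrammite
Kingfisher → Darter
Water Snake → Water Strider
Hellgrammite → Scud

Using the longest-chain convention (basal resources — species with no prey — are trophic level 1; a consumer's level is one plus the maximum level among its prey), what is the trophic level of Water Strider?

Leaf Detritus has no prey (basal) → level 1.
Scud eats Leaf Detritus (level 1); other prey at levels: Moss 1 → level 2.
Water Strider eats Scud → level 3.

Trophic level 3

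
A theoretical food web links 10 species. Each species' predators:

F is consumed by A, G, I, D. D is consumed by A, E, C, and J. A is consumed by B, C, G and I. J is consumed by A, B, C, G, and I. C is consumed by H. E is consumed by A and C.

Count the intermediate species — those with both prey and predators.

5

Intermediate species (has both prey and predators): D, J, E, A, C.
Count: 5.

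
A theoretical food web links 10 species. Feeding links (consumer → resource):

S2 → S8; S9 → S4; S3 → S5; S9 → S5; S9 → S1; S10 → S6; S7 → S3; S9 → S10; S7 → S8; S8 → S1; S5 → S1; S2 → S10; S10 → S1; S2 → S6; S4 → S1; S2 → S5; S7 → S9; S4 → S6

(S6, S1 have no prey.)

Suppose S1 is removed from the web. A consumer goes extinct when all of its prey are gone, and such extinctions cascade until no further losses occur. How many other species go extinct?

Remove S1.
Round 1: S5 (all prey gone), S8 (all prey gone) → extinct.
Round 2: S3 (all prey gone) → extinct.
No further losses. Total secondary extinctions: 3.

3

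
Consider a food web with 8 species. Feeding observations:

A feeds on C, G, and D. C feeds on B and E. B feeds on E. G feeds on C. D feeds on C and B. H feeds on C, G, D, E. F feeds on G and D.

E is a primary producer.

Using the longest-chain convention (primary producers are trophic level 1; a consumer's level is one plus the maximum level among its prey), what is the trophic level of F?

Trophic level 5

E is a producer → level 1.
B eats E → level 2.
C eats B (level 2); other prey at levels: E 1 → level 3.
G eats C → level 4.
F eats G (level 4); other prey at levels: D 4 → level 5.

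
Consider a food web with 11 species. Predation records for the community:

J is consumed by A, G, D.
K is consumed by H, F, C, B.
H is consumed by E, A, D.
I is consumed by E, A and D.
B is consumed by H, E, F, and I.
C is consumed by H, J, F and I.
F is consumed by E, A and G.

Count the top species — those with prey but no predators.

4

Top species (has prey, but nothing eats it): G, D, A, E.
Count: 4.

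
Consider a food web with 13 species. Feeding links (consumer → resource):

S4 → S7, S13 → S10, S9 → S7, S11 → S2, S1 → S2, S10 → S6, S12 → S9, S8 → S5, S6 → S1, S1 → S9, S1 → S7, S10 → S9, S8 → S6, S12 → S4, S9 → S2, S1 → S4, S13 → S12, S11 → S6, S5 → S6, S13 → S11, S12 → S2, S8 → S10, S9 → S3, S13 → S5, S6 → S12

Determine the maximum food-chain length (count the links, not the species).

One longest chain: S7 → S4 → S12 → S6 → S10 → S8.
It has 6 species and 5 links.

5 links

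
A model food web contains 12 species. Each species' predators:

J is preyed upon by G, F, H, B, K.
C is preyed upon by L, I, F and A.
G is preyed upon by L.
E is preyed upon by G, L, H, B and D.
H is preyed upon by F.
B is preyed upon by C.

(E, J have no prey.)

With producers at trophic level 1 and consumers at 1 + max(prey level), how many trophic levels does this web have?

4

Producers (level 1): E, J.
E → B → C → A gives A level 4.
No species has a prey at level 4, so no species reaches level 5.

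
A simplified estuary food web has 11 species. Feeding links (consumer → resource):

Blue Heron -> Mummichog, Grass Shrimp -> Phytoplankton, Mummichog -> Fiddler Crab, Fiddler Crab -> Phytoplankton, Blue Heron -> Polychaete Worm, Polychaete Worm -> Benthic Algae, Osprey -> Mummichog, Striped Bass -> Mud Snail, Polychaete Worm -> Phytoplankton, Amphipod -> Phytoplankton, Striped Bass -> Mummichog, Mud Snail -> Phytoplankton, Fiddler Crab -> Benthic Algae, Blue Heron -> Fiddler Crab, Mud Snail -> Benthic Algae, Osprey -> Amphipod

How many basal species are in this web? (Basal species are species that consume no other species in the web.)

2

Basal species (no prey listed): Phytoplankton, Benthic Algae.
Count: 2.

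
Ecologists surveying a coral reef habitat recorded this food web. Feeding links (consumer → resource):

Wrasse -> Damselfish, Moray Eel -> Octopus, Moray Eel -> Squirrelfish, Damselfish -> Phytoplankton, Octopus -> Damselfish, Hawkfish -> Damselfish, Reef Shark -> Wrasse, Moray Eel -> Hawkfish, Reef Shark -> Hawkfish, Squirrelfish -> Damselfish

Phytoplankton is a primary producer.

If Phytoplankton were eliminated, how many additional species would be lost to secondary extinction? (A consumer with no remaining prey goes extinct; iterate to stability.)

Remove Phytoplankton.
Round 1: Damselfish (all prey gone) → extinct.
Round 2: Hawkfish (all prey gone), Squirrelfish (all prey gone), Wrasse (all prey gone), Octopus (all prey gone) → extinct.
Round 3: Reef Shark (all prey gone), Moray Eel (all prey gone) → extinct.
No further losses. Total secondary extinctions: 7.

7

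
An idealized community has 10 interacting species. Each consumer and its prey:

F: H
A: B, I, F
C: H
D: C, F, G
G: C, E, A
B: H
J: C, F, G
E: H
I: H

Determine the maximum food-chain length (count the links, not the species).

4 links

One longest chain: H → B → A → G → D.
It has 5 species and 4 links.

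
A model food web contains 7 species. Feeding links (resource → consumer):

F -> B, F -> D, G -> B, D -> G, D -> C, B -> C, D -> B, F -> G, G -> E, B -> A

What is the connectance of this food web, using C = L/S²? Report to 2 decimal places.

C = 0.20

The web has S = 7 species and L = 10 feeding links.
C = L / S² = 10 / 49 = 0.2041 ≈ 0.20.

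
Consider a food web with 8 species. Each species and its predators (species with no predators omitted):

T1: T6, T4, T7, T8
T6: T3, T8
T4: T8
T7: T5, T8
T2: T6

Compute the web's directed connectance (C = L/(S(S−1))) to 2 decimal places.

The web has S = 8 species and L = 10 feeding links.
C = L / (S(S−1)) = 10 / 56 = 0.1786 ≈ 0.18.

C = 0.18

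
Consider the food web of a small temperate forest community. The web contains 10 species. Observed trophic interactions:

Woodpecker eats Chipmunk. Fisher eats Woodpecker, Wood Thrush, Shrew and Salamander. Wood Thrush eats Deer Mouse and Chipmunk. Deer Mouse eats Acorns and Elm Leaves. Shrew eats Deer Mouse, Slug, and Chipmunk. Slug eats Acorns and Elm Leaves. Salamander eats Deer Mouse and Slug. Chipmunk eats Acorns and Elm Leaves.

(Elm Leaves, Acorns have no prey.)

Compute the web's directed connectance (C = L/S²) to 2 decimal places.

C = 0.18

The web has S = 10 species and L = 18 feeding links.
C = L / S² = 18 / 100 = 0.1800 ≈ 0.18.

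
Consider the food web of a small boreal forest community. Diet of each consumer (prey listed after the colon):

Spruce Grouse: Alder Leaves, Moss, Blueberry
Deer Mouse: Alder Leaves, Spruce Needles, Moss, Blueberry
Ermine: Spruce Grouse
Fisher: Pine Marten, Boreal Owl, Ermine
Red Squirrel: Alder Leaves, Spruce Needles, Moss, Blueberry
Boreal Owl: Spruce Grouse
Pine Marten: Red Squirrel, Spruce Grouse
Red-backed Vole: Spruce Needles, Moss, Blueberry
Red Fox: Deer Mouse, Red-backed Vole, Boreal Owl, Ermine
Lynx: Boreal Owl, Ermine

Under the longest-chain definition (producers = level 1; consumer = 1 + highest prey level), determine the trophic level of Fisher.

Alder Leaves is a producer → level 1.
Red Squirrel eats Alder Leaves (level 1); other prey at levels: Spruce Needles 1, Moss 1, Blueberry 1 → level 2.
Pine Marten eats Red Squirrel (level 2); other prey at levels: Spruce Grouse 2 → level 3.
Fisher eats Pine Marten (level 3); other prey at levels: Boreal Owl 3, Ermine 3 → level 4.

Trophic level 4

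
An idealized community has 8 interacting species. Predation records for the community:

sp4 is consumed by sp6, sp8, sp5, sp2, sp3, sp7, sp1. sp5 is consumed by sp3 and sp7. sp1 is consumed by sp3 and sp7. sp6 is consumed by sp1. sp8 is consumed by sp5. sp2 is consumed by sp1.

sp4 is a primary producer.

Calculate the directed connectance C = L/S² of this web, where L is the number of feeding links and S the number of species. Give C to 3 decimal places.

The web has S = 8 species and L = 14 feeding links.
C = L / S² = 14 / 64 = 0.2188 ≈ 0.219.

C = 0.219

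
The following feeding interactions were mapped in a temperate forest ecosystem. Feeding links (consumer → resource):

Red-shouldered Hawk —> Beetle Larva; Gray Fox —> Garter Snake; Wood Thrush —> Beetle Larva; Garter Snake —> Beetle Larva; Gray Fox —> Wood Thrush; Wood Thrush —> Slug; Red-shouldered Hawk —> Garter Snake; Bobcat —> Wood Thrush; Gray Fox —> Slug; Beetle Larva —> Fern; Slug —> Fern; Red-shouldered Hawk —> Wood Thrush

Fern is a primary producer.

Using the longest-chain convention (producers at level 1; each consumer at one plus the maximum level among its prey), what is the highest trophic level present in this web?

Producers (level 1): Fern.
Fern → Beetle Larva → Wood Thrush → Bobcat gives Bobcat level 4.
No species has a prey at level 4, so no species reaches level 5.

4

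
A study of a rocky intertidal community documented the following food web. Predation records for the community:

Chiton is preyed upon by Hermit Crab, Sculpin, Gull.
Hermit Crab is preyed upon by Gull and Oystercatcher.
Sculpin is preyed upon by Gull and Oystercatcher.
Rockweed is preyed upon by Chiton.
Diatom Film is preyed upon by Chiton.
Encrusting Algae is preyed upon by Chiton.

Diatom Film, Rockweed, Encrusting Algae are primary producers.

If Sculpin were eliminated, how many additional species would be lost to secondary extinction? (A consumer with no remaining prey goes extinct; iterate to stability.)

Remove Sculpin.
Every predator of it retains at least one other prey: Oystercatcher still has Hermit Crab; Gull still has Chiton, Hermit Crab.
No consumer loses all prey, so no secondary extinctions occur.

0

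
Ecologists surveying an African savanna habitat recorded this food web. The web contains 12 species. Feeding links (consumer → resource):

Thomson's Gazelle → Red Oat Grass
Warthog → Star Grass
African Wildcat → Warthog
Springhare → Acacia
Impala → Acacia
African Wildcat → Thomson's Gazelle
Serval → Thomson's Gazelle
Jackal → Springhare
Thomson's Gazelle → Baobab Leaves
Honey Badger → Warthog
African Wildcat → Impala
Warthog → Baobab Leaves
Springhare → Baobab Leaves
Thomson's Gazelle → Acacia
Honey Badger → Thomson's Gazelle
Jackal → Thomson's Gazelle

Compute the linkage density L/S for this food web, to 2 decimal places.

L/S = 1.33

There are L = 16 links among S = 12 species.
L/S = 16/12 = 1.3333 ≈ 1.33.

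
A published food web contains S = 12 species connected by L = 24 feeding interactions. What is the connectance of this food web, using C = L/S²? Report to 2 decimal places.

C = 0.17

The web has S = 12 species and L = 24 feeding links.
C = L / S² = 24 / 144 = 0.1667 ≈ 0.17.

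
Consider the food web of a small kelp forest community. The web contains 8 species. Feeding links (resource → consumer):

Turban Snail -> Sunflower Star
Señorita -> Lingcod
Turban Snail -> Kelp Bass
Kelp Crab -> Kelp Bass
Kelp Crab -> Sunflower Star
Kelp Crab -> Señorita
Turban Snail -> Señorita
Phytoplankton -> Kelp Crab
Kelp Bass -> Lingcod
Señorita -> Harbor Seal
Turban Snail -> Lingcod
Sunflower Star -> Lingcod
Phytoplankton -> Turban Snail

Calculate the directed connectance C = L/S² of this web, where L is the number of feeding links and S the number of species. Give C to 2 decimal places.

C = 0.20

The web has S = 8 species and L = 13 feeding links.
C = L / S² = 13 / 64 = 0.2031 ≈ 0.20.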